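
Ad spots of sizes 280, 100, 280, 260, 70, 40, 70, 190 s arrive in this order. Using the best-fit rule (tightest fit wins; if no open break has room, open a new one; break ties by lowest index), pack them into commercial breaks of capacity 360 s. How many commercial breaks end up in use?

4

  280 → break 1 (new)  [load 280/360]
  100 → break 2 (new)  [load 100/360]
  280 → break 3 (new)  [load 280/360]
  260 → break 2  [load 360/360]
  70 → break 1  [load 350/360]
  40 → break 3  [load 320/360]
  70 → break 4 (new)  [load 70/360]
  190 → break 4  [load 260/360]
4 commercial breaks opened.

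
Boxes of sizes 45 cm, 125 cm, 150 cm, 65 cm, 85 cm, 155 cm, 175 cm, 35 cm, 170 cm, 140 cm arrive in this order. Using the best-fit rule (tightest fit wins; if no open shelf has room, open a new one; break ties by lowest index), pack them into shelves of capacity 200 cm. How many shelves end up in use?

7

  45 → shelf 1 (new)  [load 45/200]
  125 → shelf 1  [load 170/200]
  150 → shelf 2 (new)  [load 150/200]
  65 → shelf 3 (new)  [load 65/200]
  85 → shelf 3  [load 150/200]
  155 → shelf 4 (new)  [load 155/200]
  175 → shelf 5 (new)  [load 175/200]
  35 → shelf 4  [load 190/200]
  170 → shelf 6 (new)  [load 170/200]
  140 → shelf 7 (new)  [load 140/200]
7 shelves opened.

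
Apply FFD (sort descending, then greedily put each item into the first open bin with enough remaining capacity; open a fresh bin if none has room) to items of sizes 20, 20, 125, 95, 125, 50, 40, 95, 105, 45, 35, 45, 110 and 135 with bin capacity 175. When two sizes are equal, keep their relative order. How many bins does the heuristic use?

7

Sorted descending: 135, 125, 125, 110, 105, 95, 95, 50, 45, 45, 40, 35, 20, 20.
  135 → bin 1 (new)  [load 135/175]
  125 → bin 2 (new)  [load 125/175]
  125 → bin 3 (new)  [load 125/175]
  110 → bin 4 (new)  [load 110/175]
  105 → bin 5 (new)  [load 105/175]
  95 → bin 6 (new)  [load 95/175]
  95 → bin 7 (new)  [load 95/175]
  50 → bin 2  [load 175/175]
  45 → bin 3  [load 170/175]
  45 → bin 4  [load 155/175]
  40 → bin 1  [load 175/175]
  35 → bin 5  [load 140/175]
  20 → bin 4  [load 175/175]
  20 → bin 5  [load 160/175]
7 bins opened.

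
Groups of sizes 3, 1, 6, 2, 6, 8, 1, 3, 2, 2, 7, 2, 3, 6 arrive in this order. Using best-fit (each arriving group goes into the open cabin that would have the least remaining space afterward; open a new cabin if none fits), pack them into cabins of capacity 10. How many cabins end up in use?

6

  3 → cabin 1 (new)  [load 3/10]
  1 → cabin 1  [load 4/10]
  6 → cabin 1  [load 10/10]
  2 → cabin 2 (new)  [load 2/10]
  6 → cabin 2  [load 8/10]
  8 → cabin 3 (new)  [load 8/10]
  1 → cabin 2  [load 9/10]
  3 → cabin 4 (new)  [load 3/10]
  2 → cabin 3  [load 10/10]
  2 → cabin 4  [load 5/10]
  7 → cabin 5 (new)  [load 7/10]
  2 → cabin 5  [load 9/10]
  3 → cabin 4  [load 8/10]
  6 → cabin 6 (new)  [load 6/10]
6 cabins opened.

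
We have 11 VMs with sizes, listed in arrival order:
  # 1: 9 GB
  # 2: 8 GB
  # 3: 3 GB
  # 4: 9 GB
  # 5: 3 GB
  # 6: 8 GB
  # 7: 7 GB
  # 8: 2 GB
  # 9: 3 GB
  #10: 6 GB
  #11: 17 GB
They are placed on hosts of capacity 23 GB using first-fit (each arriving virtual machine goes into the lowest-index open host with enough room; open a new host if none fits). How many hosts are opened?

4

  9 → host 1 (new)  [load 9/23]
  8 → host 1  [load 17/23]
  3 → host 1  [load 20/23]
  9 → host 2 (new)  [load 9/23]
  3 → host 1  [load 23/23]
  8 → host 2  [load 17/23]
  7 → host 3 (new)  [load 7/23]
  2 → host 2  [load 19/23]
  3 → host 2  [load 22/23]
  6 → host 3  [load 13/23]
  17 → host 4 (new)  [load 17/23]
4 hosts opened.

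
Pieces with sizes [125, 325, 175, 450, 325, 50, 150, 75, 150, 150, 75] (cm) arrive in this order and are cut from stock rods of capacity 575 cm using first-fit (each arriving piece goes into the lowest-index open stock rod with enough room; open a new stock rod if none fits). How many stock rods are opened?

  125 → stock rod 1 (new)  [load 125/575]
  325 → stock rod 1  [load 450/575]
  175 → stock rod 2 (new)  [load 175/575]
  450 → stock rod 3 (new)  [load 450/575]
  325 → stock rod 2  [load 500/575]
  50 → stock rod 1  [load 500/575]
  150 → stock rod 4 (new)  [load 150/575]
  75 → stock rod 1  [load 575/575]
  150 → stock rod 4  [load 300/575]
  150 → stock rod 4  [load 450/575]
  75 → stock rod 2  [load 575/575]
4 stock rods opened.

4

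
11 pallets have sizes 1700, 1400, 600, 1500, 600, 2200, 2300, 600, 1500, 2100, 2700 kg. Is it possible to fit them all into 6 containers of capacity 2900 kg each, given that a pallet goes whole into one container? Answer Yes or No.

Total = 17200 kg; ⌈17200/2900⌉ = 6.
7 pallets each exceed half the capacity and cannot share a container, forcing at least 7 containers.
At least 7 containers are required, but only 6 are allowed.

No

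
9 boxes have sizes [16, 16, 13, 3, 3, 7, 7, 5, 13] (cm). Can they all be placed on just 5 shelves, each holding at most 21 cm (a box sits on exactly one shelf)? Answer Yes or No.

Yes

A valid assignment using 5 shelves:
  shelf 1: 16 + 5 = 21
  shelf 2: 16 + 3 = 19
  shelf 3: 13 + 7 = 20
  shelf 4: 13 + 7 = 20
  shelf 5: 3 = 3
Every load is within 21 cm, so 5 shelves suffice.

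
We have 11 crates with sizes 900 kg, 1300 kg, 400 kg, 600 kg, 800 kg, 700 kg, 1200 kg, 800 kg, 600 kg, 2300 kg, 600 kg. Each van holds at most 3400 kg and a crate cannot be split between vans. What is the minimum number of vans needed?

Total = 2300 + 1300 + 1200 + 900 + 800 + 800 + 700 + 600 + 600 + 600 + 400 = 10200 kg.
Lower bound: ⌈10200/3400⌉ = 3 vans.
A packing using 3 vans:
  van 1: 2300 + 700 + 400 = 3400
  van 2: 1300 + 1200 + 900 = 3400
  van 3: 800 + 800 + 600 + 600 + 600 = 3400
This matches the lower bound, so 3 is optimal.

3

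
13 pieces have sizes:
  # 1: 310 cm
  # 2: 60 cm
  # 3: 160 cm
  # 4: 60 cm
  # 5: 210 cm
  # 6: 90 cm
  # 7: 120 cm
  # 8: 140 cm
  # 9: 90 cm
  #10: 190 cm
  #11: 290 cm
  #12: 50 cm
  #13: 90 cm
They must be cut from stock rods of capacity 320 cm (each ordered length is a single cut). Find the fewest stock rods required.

Total = 310 + 290 + 210 + 190 + 160 + 140 + 120 + 90 + 90 + 90 + 60 + 60 + 50 = 1860 cm.
Lower bound: ⌈1860/320⌉ = 6 stock rods.
A packing using 6 stock rods:
  stock rod 1: 310 = 310
  stock rod 2: 290 = 290
  stock rod 3: 210 + 60 + 50 = 320
  stock rod 4: 190 + 120 = 310
  stock rod 5: 160 + 90 + 60 = 310
  stock rod 6: 140 + 90 + 90 = 320
This matches the lower bound, so 6 is optimal.

6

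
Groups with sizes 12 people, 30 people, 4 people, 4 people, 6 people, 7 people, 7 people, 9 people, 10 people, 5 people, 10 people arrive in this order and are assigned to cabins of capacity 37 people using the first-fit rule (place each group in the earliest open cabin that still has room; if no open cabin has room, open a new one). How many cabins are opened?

  12 → cabin 1 (new)  [load 12/37]
  30 → cabin 2 (new)  [load 30/37]
  4 → cabin 1  [load 16/37]
  4 → cabin 1  [load 20/37]
  6 → cabin 1  [load 26/37]
  7 → cabin 1  [load 33/37]
  7 → cabin 2  [load 37/37]
  9 → cabin 3 (new)  [load 9/37]
  10 → cabin 3  [load 19/37]
  5 → cabin 3  [load 24/37]
  10 → cabin 3  [load 34/37]
3 cabins opened.

3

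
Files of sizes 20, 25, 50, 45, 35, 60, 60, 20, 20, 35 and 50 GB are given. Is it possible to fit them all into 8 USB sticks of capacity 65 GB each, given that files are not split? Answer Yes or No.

A valid assignment using 8 USB sticks:
  USB stick 1: 60 = 60
  USB stick 2: 60 = 60
  USB stick 3: 50 = 50
  USB stick 4: 50 = 50
  USB stick 5: 45 + 20 = 65
  USB stick 6: 35 + 25 = 60
  USB stick 7: 35 + 20 = 55
  USB stick 8: 20 = 20
Every load is within 65 GB, so 8 USB sticks suffice.

Yes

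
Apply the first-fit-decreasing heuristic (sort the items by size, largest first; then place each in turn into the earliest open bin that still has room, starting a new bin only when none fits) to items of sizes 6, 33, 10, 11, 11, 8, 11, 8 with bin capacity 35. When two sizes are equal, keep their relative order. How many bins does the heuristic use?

Sorted descending: 33, 11, 11, 11, 10, 8, 8, 6.
  33 → bin 1 (new)  [load 33/35]
  11 → bin 2 (new)  [load 11/35]
  11 → bin 2  [load 22/35]
  11 → bin 2  [load 33/35]
  10 → bin 3 (new)  [load 10/35]
  8 → bin 3  [load 18/35]
  8 → bin 3  [load 26/35]
  6 → bin 3  [load 32/35]
3 bins opened.

3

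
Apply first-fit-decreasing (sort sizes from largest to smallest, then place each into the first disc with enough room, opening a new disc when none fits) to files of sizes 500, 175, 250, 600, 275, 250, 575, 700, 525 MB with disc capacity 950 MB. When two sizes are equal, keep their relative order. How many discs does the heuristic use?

5

Sorted descending: 700, 600, 575, 525, 500, 275, 250, 250, 175.
  700 → disc 1 (new)  [load 700/950]
  600 → disc 2 (new)  [load 600/950]
  575 → disc 3 (new)  [load 575/950]
  525 → disc 4 (new)  [load 525/950]
  500 → disc 5 (new)  [load 500/950]
  275 → disc 2  [load 875/950]
  250 → disc 1  [load 950/950]
  250 → disc 3  [load 825/950]
  175 → disc 4  [load 700/950]
5 discs opened.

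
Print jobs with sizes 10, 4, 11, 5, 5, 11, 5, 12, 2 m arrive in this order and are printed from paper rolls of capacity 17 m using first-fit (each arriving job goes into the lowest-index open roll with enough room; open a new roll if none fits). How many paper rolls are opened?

  10 → roll 1 (new)  [load 10/17]
  4 → roll 1  [load 14/17]
  11 → roll 2 (new)  [load 11/17]
  5 → roll 2  [load 16/17]
  5 → roll 3 (new)  [load 5/17]
  11 → roll 3  [load 16/17]
  5 → roll 4 (new)  [load 5/17]
  12 → roll 4  [load 17/17]
  2 → roll 1  [load 16/17]
4 paper rolls opened.

4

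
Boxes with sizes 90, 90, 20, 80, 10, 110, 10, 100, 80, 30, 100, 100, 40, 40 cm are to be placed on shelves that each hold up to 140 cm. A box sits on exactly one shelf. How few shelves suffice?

8

Total = 110 + 100 + 100 + 100 + 90 + 90 + 80 + 80 + 40 + 40 + 30 + 20 + 10 + 10 = 900 cm.
Lower bound: ⌈900/140⌉ = 7 shelves.
Also, 8 boxes each exceed 70 cm, and no two of those can share a shelf, so at least 8 shelves are needed.
A packing using 8 shelves:
  shelf 1: 110 + 30 = 140
  shelf 2: 100 + 40 = 140
  shelf 3: 100 + 40 = 140
  shelf 4: 100 + 20 + 10 + 10 = 140
  shelf 5: 90 = 90
  shelf 6: 90 = 90
  shelf 7: 80 = 80
  shelf 8: 80 = 80
This matches the lower bound, so 8 is optimal.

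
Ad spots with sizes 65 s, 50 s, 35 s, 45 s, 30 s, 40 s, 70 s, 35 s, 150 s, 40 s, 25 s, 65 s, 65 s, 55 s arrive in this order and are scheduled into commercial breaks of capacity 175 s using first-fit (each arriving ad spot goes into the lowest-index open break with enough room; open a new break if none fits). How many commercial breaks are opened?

5

  65 → break 1 (new)  [load 65/175]
  50 → break 1  [load 115/175]
  35 → break 1  [load 150/175]
  45 → break 2 (new)  [load 45/175]
  30 → break 2  [load 75/175]
  40 → break 2  [load 115/175]
  70 → break 3 (new)  [load 70/175]
  35 → break 2  [load 150/175]
  150 → break 4 (new)  [load 150/175]
  40 → break 3  [load 110/175]
  25 → break 1  [load 175/175]
  65 → break 3  [load 175/175]
  65 → break 5 (new)  [load 65/175]
  55 → break 5  [load 120/175]
5 commercial breaks opened.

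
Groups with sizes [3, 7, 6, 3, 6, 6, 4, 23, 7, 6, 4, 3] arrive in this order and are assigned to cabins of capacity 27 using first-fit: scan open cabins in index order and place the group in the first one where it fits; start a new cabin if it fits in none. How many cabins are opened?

  3 → cabin 1 (new)  [load 3/27]
  7 → cabin 1  [load 10/27]
  6 → cabin 1  [load 16/27]
  3 → cabin 1  [load 19/27]
  6 → cabin 1  [load 25/27]
  6 → cabin 2 (new)  [load 6/27]
  4 → cabin 2  [load 10/27]
  23 → cabin 3 (new)  [load 23/27]
  7 → cabin 2  [load 17/27]
  6 → cabin 2  [load 23/27]
  4 → cabin 2  [load 27/27]
  3 → cabin 3  [load 26/27]
3 cabins opened.

3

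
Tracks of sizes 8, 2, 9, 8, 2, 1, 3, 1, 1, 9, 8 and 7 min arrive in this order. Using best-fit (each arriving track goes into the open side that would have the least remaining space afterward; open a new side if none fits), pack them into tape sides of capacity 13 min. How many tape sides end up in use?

6

  8 → side 1 (new)  [load 8/13]
  2 → side 1  [load 10/13]
  9 → side 2 (new)  [load 9/13]
  8 → side 3 (new)  [load 8/13]
  2 → side 1  [load 12/13]
  1 → side 1  [load 13/13]
  3 → side 2  [load 12/13]
  1 → side 2  [load 13/13]
  1 → side 3  [load 9/13]
  9 → side 4 (new)  [load 9/13]
  8 → side 5 (new)  [load 8/13]
  7 → side 6 (new)  [load 7/13]
6 tape sides opened.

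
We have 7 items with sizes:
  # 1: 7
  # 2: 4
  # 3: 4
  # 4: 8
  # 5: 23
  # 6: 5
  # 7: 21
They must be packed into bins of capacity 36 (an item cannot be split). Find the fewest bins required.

Total = 23 + 21 + 8 + 7 + 5 + 4 + 4 = 72.
Lower bound: ⌈72/36⌉ = 2 bins.
A packing using 2 bins:
  bin 1: 23 + 8 + 5 = 36
  bin 2: 21 + 7 + 4 + 4 = 36
This matches the lower bound, so 2 is optimal.

2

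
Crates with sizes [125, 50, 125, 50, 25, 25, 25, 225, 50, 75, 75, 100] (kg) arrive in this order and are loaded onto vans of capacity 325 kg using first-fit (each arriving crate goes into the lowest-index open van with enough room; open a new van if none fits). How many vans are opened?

3

  125 → van 1 (new)  [load 125/325]
  50 → van 1  [load 175/325]
  125 → van 1  [load 300/325]
  50 → van 2 (new)  [load 50/325]
  25 → van 1  [load 325/325]
  25 → van 2  [load 75/325]
  25 → van 2  [load 100/325]
  225 → van 2  [load 325/325]
  50 → van 3 (new)  [load 50/325]
  75 → van 3  [load 125/325]
  75 → van 3  [load 200/325]
  100 → van 3  [load 300/325]
3 vans opened.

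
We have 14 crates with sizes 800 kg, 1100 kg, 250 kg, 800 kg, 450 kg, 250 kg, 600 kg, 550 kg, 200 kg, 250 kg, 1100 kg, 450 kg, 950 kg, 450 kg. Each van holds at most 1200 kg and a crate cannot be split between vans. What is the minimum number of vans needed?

8

Total = 1100 + 1100 + 950 + 800 + 800 + 600 + 550 + 450 + 450 + 450 + 250 + 250 + 250 + 200 = 8200 kg.
Lower bound: ⌈8200/1200⌉ = 7 vans.
A packing using 8 vans:
  van 1: 1100 = 1100
  van 2: 1100 = 1100
  van 3: 950 + 250 = 1200
  van 4: 800 + 250 = 1050
  van 5: 800 + 250 = 1050
  van 6: 600 + 550 = 1150
  van 7: 450 + 450 + 200 = 1100
  van 8: 450 = 450
No arrangement into 7 vans stays within capacity, so 8 is optimal.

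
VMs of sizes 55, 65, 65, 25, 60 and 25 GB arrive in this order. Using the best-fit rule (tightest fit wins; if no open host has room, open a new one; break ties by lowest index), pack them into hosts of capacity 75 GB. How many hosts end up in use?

5

  55 → host 1 (new)  [load 55/75]
  65 → host 2 (new)  [load 65/75]
  65 → host 3 (new)  [load 65/75]
  25 → host 4 (new)  [load 25/75]
  60 → host 5 (new)  [load 60/75]
  25 → host 4  [load 50/75]
5 hosts opened.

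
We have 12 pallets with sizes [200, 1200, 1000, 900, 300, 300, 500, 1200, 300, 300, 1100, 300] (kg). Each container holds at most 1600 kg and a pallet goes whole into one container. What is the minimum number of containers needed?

Total = 1200 + 1200 + 1100 + 1000 + 900 + 500 + 300 + 300 + 300 + 300 + 300 + 200 = 7600 kg.
Lower bound: ⌈7600/1600⌉ = 5 containers.
A packing using 5 containers:
  container 1: 1200 + 300 = 1500
  container 2: 1200 + 300 = 1500
  container 3: 1100 + 500 = 1600
  container 4: 1000 + 300 + 300 = 1600
  container 5: 900 + 300 + 200 = 1400
This matches the lower bound, so 5 is optimal.

5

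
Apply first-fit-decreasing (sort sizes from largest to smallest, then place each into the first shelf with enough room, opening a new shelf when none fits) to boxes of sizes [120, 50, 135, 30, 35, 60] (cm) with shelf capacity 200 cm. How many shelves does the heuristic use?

Sorted descending: 135, 120, 60, 50, 35, 30.
  135 → shelf 1 (new)  [load 135/200]
  120 → shelf 2 (new)  [load 120/200]
  60 → shelf 1  [load 195/200]
  50 → shelf 2  [load 170/200]
  35 → shelf 3 (new)  [load 35/200]
  30 → shelf 2  [load 200/200]
3 shelves opened.

3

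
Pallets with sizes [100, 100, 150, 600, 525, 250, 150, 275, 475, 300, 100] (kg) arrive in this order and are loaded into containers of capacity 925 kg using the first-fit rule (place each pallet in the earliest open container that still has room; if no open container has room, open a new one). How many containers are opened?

  100 → container 1 (new)  [load 100/925]
  100 → container 1  [load 200/925]
  150 → container 1  [load 350/925]
  600 → container 2 (new)  [load 600/925]
  525 → container 1  [load 875/925]
  250 → container 2  [load 850/925]
  150 → container 3 (new)  [load 150/925]
  275 → container 3  [load 425/925]
  475 → container 3  [load 900/925]
  300 → container 4 (new)  [load 300/925]
  100 → container 4  [load 400/925]
4 containers opened.

4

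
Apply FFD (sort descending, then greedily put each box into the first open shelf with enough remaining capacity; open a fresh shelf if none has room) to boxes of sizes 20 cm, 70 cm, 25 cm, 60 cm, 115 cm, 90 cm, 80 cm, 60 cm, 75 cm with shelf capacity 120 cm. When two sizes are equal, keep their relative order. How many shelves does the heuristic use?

Sorted descending: 115, 90, 80, 75, 70, 60, 60, 25, 20.
  115 → shelf 1 (new)  [load 115/120]
  90 → shelf 2 (new)  [load 90/120]
  80 → shelf 3 (new)  [load 80/120]
  75 → shelf 4 (new)  [load 75/120]
  70 → shelf 5 (new)  [load 70/120]
  60 → shelf 6 (new)  [load 60/120]
  60 → shelf 6  [load 120/120]
  25 → shelf 2  [load 115/120]
  20 → shelf 3  [load 100/120]
6 shelves opened.

6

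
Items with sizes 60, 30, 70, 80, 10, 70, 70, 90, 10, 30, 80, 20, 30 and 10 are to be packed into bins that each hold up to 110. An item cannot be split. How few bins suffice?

7

Total = 90 + 80 + 80 + 70 + 70 + 70 + 60 + 30 + 30 + 30 + 20 + 10 + 10 + 10 = 660.
Lower bound: ⌈660/110⌉ = 6 bins.
Also, 7 items each exceed 55, and no two of those can share a bin, so at least 7 bins are needed.
A packing using 7 bins:
  bin 1: 90 + 20 = 110
  bin 2: 80 + 30 = 110
  bin 3: 80 + 30 = 110
  bin 4: 70 + 30 + 10 = 110
  bin 5: 70 + 10 + 10 = 90
  bin 6: 70 = 70
  bin 7: 60 = 60
This matches the lower bound, so 7 is optimal.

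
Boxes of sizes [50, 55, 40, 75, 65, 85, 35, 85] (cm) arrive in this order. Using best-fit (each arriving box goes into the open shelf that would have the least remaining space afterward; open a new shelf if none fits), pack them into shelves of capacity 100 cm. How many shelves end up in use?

  50 → shelf 1 (new)  [load 50/100]
  55 → shelf 2 (new)  [load 55/100]
  40 → shelf 2  [load 95/100]
  75 → shelf 3 (new)  [load 75/100]
  65 → shelf 4 (new)  [load 65/100]
  85 → shelf 5 (new)  [load 85/100]
  35 → shelf 4  [load 100/100]
  85 → shelf 6 (new)  [load 85/100]
6 shelves opened.

6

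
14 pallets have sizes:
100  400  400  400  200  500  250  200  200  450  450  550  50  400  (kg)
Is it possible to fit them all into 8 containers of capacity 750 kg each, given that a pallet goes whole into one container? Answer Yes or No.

A valid assignment using 8 containers:
  container 1: 550 + 200 = 750
  container 2: 500 + 250 = 750
  container 3: 450 + 200 + 100 = 750
  container 4: 450 + 200 + 50 = 700
  container 5: 400 = 400
  container 6: 400 = 400
  container 7: 400 = 400
  container 8: 400 = 400
Every load is within 750 kg, so 8 containers suffice.

Yes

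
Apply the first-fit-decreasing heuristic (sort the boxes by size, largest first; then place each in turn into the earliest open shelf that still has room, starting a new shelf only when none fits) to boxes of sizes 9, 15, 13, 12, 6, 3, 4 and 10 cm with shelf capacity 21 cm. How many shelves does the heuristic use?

Sorted descending: 15, 13, 12, 10, 9, 6, 4, 3.
  15 → shelf 1 (new)  [load 15/21]
  13 → shelf 2 (new)  [load 13/21]
  12 → shelf 3 (new)  [load 12/21]
  10 → shelf 4 (new)  [load 10/21]
  9 → shelf 3  [load 21/21]
  6 → shelf 1  [load 21/21]
  4 → shelf 2  [load 17/21]
  3 → shelf 2  [load 20/21]
4 shelves opened.

4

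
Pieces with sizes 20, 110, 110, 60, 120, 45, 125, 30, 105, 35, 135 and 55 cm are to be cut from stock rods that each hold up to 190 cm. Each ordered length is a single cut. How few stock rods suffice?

6

Total = 135 + 125 + 120 + 110 + 110 + 105 + 60 + 55 + 45 + 35 + 30 + 20 = 950 cm.
Lower bound: ⌈950/190⌉ = 5 stock rods.
Also, 6 pieces each exceed 95 cm, and no two of those can share a stock rod, so at least 6 stock rods are needed.
A packing using 6 stock rods:
  stock rod 1: 135 + 55 = 190
  stock rod 2: 125 + 60 = 185
  stock rod 3: 120 + 45 + 20 = 185
  stock rod 4: 110 + 35 + 30 = 175
  stock rod 5: 110 = 110
  stock rod 6: 105 = 105
This matches the lower bound, so 6 is optimal.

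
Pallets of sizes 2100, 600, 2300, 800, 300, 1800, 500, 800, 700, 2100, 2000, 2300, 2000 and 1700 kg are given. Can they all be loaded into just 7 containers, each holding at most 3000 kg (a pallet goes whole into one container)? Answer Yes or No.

Total = 20000 kg; ⌈20000/3000⌉ = 7.
8 pallets each exceed half the capacity and cannot share a container, forcing at least 8 containers.
At least 8 containers are required, but only 7 are allowed.

No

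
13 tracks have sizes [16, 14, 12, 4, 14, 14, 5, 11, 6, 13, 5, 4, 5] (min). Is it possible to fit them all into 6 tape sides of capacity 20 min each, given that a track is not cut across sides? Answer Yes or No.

No

Total = 123 min; ⌈123/20⌉ = 7.
At least 7 tape sides are required, but only 6 are allowed.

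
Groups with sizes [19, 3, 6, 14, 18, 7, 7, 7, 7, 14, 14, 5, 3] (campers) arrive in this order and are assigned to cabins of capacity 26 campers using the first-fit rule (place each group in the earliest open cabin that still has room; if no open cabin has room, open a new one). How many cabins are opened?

  19 → cabin 1 (new)  [load 19/26]
  3 → cabin 1  [load 22/26]
  6 → cabin 2 (new)  [load 6/26]
  14 → cabin 2  [load 20/26]
  18 → cabin 3 (new)  [load 18/26]
  7 → cabin 3  [load 25/26]
  7 → cabin 4 (new)  [load 7/26]
  7 → cabin 4  [load 14/26]
  7 → cabin 4  [load 21/26]
  14 → cabin 5 (new)  [load 14/26]
  14 → cabin 6 (new)  [load 14/26]
  5 → cabin 2  [load 25/26]
  3 → cabin 1  [load 25/26]
6 cabins opened.

6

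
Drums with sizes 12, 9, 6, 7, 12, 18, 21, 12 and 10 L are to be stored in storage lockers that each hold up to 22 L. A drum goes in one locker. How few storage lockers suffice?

Total = 21 + 18 + 12 + 12 + 12 + 10 + 9 + 7 + 6 = 107 L.
Lower bound: ⌈107/22⌉ = 5 storage lockers.
A packing using 6 storage lockers:
  locker 1: 21 = 21
  locker 2: 18 = 18
  locker 3: 12 + 10 = 22
  locker 4: 12 + 9 = 21
  locker 5: 12 + 7 = 19
  locker 6: 6 = 6
No arrangement into 5 storage lockers stays within capacity, so 6 is optimal.

6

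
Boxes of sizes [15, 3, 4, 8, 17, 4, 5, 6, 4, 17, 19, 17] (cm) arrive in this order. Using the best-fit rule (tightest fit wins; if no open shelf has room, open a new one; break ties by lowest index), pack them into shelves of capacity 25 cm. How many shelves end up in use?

  15 → shelf 1 (new)  [load 15/25]
  3 → shelf 1  [load 18/25]
  4 → shelf 1  [load 22/25]
  8 → shelf 2 (new)  [load 8/25]
  17 → shelf 2  [load 25/25]
  4 → shelf 3 (new)  [load 4/25]
  5 → shelf 3  [load 9/25]
  6 → shelf 3  [load 15/25]
  4 → shelf 3  [load 19/25]
  17 → shelf 4 (new)  [load 17/25]
  19 → shelf 5 (new)  [load 19/25]
  17 → shelf 6 (new)  [load 17/25]
6 shelves opened.

6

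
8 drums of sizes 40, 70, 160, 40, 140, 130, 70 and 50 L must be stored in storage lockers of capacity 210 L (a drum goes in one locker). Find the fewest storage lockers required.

4

Total = 160 + 140 + 130 + 70 + 70 + 50 + 40 + 40 = 700 L.
Lower bound: ⌈700/210⌉ = 4 storage lockers.
A packing using 4 storage lockers:
  locker 1: 160 + 50 = 210
  locker 2: 140 + 70 = 210
  locker 3: 130 + 70 = 200
  locker 4: 40 + 40 = 80
This matches the lower bound, so 4 is optimal.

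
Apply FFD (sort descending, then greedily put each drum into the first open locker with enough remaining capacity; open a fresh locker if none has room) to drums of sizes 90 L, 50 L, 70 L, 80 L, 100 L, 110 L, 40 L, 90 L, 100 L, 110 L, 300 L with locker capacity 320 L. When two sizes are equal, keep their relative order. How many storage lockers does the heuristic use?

4

Sorted descending: 300, 110, 110, 100, 100, 90, 90, 80, 70, 50, 40.
  300 → locker 1 (new)  [load 300/320]
  110 → locker 2 (new)  [load 110/320]
  110 → locker 2  [load 220/320]
  100 → locker 2  [load 320/320]
  100 → locker 3 (new)  [load 100/320]
  90 → locker 3  [load 190/320]
  90 → locker 3  [load 280/320]
  80 → locker 4 (new)  [load 80/320]
  70 → locker 4  [load 150/320]
  50 → locker 4  [load 200/320]
  40 → locker 3  [load 320/320]
4 storage lockers opened.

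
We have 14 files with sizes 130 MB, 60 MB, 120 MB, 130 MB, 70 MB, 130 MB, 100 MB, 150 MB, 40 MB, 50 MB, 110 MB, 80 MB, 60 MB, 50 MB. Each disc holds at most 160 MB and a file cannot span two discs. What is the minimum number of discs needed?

9

Total = 150 + 130 + 130 + 130 + 120 + 110 + 100 + 80 + 70 + 60 + 60 + 50 + 50 + 40 = 1280 MB.
Lower bound: ⌈1280/160⌉ = 8 discs.
A packing using 9 discs:
  disc 1: 150 = 150
  disc 2: 130 = 130
  disc 3: 130 = 130
  disc 4: 130 = 130
  disc 5: 120 + 40 = 160
  disc 6: 110 + 50 = 160
  disc 7: 100 + 60 = 160
  disc 8: 80 + 70 = 150
  disc 9: 60 + 50 = 110
No arrangement into 8 discs stays within capacity, so 9 is optimal.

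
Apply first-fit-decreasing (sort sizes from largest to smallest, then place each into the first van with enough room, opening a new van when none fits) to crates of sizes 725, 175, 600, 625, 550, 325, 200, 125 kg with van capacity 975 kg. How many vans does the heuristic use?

4

Sorted descending: 725, 625, 600, 550, 325, 200, 175, 125.
  725 → van 1 (new)  [load 725/975]
  625 → van 2 (new)  [load 625/975]
  600 → van 3 (new)  [load 600/975]
  550 → van 4 (new)  [load 550/975]
  325 → van 2  [load 950/975]
  200 → van 1  [load 925/975]
  175 → van 3  [load 775/975]
  125 → van 3  [load 900/975]
4 vans opened.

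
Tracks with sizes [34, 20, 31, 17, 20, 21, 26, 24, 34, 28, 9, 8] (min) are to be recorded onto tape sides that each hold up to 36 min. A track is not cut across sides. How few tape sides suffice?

10

Total = 34 + 34 + 31 + 28 + 26 + 24 + 21 + 20 + 20 + 17 + 9 + 8 = 272 min.
Lower bound: ⌈272/36⌉ = 8 tape sides.
Also, 9 tracks each exceed 18 min, and no two of those can share a side, so at least 9 tape sides are needed.
A packing using 10 tape sides:
  side 1: 34 = 34
  side 2: 34 = 34
  side 3: 31 = 31
  side 4: 28 + 8 = 36
  side 5: 26 + 9 = 35
  side 6: 24 = 24
  side 7: 21 = 21
  side 8: 20 = 20
  side 9: 20 = 20
  side 10: 17 = 17
No arrangement into 9 tape sides stays within capacity, so 10 is optimal.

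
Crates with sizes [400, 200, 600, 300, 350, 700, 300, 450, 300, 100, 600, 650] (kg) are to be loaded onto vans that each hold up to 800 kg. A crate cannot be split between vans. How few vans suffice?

7

Total = 700 + 650 + 600 + 600 + 450 + 400 + 350 + 300 + 300 + 300 + 200 + 100 = 4950 kg.
Lower bound: ⌈4950/800⌉ = 7 vans.
A packing using 7 vans:
  van 1: 700 + 100 = 800
  van 2: 650 = 650
  van 3: 600 + 200 = 800
  van 4: 600 = 600
  van 5: 450 + 350 = 800
  van 6: 400 + 300 = 700
  van 7: 300 + 300 = 600
This matches the lower bound, so 7 is optimal.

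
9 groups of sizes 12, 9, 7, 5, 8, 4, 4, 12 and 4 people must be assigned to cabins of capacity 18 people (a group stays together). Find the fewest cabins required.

Total = 12 + 12 + 9 + 8 + 7 + 5 + 4 + 4 + 4 = 65 people.
Lower bound: ⌈65/18⌉ = 4 cabins.
A packing using 4 cabins:
  cabin 1: 12 + 5 = 17
  cabin 2: 12 + 4 = 16
  cabin 3: 9 + 8 = 17
  cabin 4: 7 + 4 + 4 = 15
This matches the lower bound, so 4 is optimal.

4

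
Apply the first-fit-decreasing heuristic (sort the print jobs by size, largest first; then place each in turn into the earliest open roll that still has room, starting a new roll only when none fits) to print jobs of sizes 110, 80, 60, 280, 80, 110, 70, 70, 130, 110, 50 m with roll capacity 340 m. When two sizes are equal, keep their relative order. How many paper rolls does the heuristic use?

Sorted descending: 280, 130, 110, 110, 110, 80, 80, 70, 70, 60, 50.
  280 → roll 1 (new)  [load 280/340]
  130 → roll 2 (new)  [load 130/340]
  110 → roll 2  [load 240/340]
  110 → roll 3 (new)  [load 110/340]
  110 → roll 3  [load 220/340]
  80 → roll 2  [load 320/340]
  80 → roll 3  [load 300/340]
  70 → roll 4 (new)  [load 70/340]
  70 → roll 4  [load 140/340]
  60 → roll 1  [load 340/340]
  50 → roll 4  [load 190/340]
4 paper rolls opened.

4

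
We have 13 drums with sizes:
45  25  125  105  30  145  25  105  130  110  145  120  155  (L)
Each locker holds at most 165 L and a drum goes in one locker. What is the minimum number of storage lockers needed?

9

Total = 155 + 145 + 145 + 130 + 125 + 120 + 110 + 105 + 105 + 45 + 30 + 25 + 25 = 1265 L.
Lower bound: ⌈1265/165⌉ = 8 storage lockers.
Also, 9 drums each exceed 165/2 L, and no two of those can share a locker, so at least 9 storage lockers are needed.
A packing using 9 storage lockers:
  locker 1: 155 = 155
  locker 2: 145 = 145
  locker 3: 145 = 145
  locker 4: 130 + 30 = 160
  locker 5: 125 + 25 = 150
  locker 6: 120 + 45 = 165
  locker 7: 110 + 25 = 135
  locker 8: 105 = 105
  locker 9: 105 = 105
This matches the lower bound, so 9 is optimal.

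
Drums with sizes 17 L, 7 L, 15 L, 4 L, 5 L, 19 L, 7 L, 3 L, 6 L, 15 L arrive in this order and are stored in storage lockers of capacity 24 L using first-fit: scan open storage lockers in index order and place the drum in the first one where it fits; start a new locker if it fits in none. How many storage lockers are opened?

  17 → locker 1 (new)  [load 17/24]
  7 → locker 1  [load 24/24]
  15 → locker 2 (new)  [load 15/24]
  4 → locker 2  [load 19/24]
  5 → locker 2  [load 24/24]
  19 → locker 3 (new)  [load 19/24]
  7 → locker 4 (new)  [load 7/24]
  3 → locker 3  [load 22/24]
  6 → locker 4  [load 13/24]
  15 → locker 5 (new)  [load 15/24]
5 storage lockers opened.

5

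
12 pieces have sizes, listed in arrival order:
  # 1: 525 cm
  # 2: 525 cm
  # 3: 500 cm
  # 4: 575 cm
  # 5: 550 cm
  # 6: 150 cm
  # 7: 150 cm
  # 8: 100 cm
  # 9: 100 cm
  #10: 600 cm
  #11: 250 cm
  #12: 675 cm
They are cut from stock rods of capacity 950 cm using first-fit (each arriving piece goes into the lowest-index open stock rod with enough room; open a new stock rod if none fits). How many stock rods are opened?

7

  525 → stock rod 1 (new)  [load 525/950]
  525 → stock rod 2 (new)  [load 525/950]
  500 → stock rod 3 (new)  [load 500/950]
  575 → stock rod 4 (new)  [load 575/950]
  550 → stock rod 5 (new)  [load 550/950]
  150 → stock rod 1  [load 675/950]
  150 → stock rod 1  [load 825/950]
  100 → stock rod 1  [load 925/950]
  100 → stock rod 2  [load 625/950]
  600 → stock rod 6 (new)  [load 600/950]
  250 → stock rod 2  [load 875/950]
  675 → stock rod 7 (new)  [load 675/950]
7 stock rods opened.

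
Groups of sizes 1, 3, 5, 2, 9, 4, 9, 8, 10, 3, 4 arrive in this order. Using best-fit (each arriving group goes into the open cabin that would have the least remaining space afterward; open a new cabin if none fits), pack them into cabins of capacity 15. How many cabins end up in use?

5

  1 → cabin 1 (new)  [load 1/15]
  3 → cabin 1  [load 4/15]
  5 → cabin 1  [load 9/15]
  2 → cabin 1  [load 11/15]
  9 → cabin 2 (new)  [load 9/15]
  4 → cabin 1  [load 15/15]
  9 → cabin 3 (new)  [load 9/15]
  8 → cabin 4 (new)  [load 8/15]
  10 → cabin 5 (new)  [load 10/15]
  3 → cabin 5  [load 13/15]
  4 → cabin 2  [load 13/15]
5 cabins opened.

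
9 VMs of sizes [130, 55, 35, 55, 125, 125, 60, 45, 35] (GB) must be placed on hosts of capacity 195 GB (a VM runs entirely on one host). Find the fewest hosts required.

4

Total = 130 + 125 + 125 + 60 + 55 + 55 + 45 + 35 + 35 = 665 GB.
Lower bound: ⌈665/195⌉ = 4 hosts.
A packing using 4 hosts:
  host 1: 130 + 60 = 190
  host 2: 125 + 55 = 180
  host 3: 125 + 55 = 180
  host 4: 45 + 35 + 35 = 115
This matches the lower bound, so 4 is optimal.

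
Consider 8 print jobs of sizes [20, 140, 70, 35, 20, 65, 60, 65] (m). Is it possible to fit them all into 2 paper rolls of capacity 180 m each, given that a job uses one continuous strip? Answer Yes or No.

Total = 475 m; ⌈475/180⌉ = 3.
At least 3 paper rolls are required, but only 2 are allowed.

No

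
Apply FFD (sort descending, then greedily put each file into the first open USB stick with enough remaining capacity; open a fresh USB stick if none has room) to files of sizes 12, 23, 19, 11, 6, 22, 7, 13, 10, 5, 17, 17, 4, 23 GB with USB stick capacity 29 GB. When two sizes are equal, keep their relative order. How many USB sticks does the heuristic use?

7

Sorted descending: 23, 23, 22, 19, 17, 17, 13, 12, 11, 10, 7, 6, 5, 4.
  23 → USB stick 1 (new)  [load 23/29]
  23 → USB stick 2 (new)  [load 23/29]
  22 → USB stick 3 (new)  [load 22/29]
  19 → USB stick 4 (new)  [load 19/29]
  17 → USB stick 5 (new)  [load 17/29]
  17 → USB stick 6 (new)  [load 17/29]
  13 → USB stick 7 (new)  [load 13/29]
  12 → USB stick 5  [load 29/29]
  11 → USB stick 6  [load 28/29]
  10 → USB stick 4  [load 29/29]
  7 → USB stick 3  [load 29/29]
  6 → USB stick 1  [load 29/29]
  5 → USB stick 2  [load 28/29]
  4 → USB stick 7  [load 17/29]
7 USB sticks opened.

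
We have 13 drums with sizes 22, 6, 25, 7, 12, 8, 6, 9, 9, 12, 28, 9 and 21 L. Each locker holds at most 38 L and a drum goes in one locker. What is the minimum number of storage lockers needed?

5

Total = 28 + 25 + 22 + 21 + 12 + 12 + 9 + 9 + 9 + 8 + 7 + 6 + 6 = 174 L.
Lower bound: ⌈174/38⌉ = 5 storage lockers.
A packing using 5 storage lockers:
  locker 1: 28 + 9 = 37
  locker 2: 25 + 12 = 37
  locker 3: 22 + 12 = 34
  locker 4: 21 + 9 + 8 = 38
  locker 5: 9 + 7 + 6 + 6 = 28
This matches the lower bound, so 5 is optimal.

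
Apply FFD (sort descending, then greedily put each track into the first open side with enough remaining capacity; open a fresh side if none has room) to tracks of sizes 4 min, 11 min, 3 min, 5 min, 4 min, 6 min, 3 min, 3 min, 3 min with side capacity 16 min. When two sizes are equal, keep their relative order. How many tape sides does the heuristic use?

Sorted descending: 11, 6, 5, 4, 4, 3, 3, 3, 3.
  11 → side 1 (new)  [load 11/16]
  6 → side 2 (new)  [load 6/16]
  5 → side 1  [load 16/16]
  4 → side 2  [load 10/16]
  4 → side 2  [load 14/16]
  3 → side 3 (new)  [load 3/16]
  3 → side 3  [load 6/16]
  3 → side 3  [load 9/16]
  3 → side 3  [load 12/16]
3 tape sides opened.

3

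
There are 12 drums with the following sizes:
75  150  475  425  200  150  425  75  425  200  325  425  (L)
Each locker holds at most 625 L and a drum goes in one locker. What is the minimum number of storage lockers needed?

Total = 475 + 425 + 425 + 425 + 425 + 325 + 200 + 200 + 150 + 150 + 75 + 75 = 3350 L.
Lower bound: ⌈3350/625⌉ = 6 storage lockers.
A packing using 6 storage lockers:
  locker 1: 475 + 150 = 625
  locker 2: 425 + 200 = 625
  locker 3: 425 + 200 = 625
  locker 4: 425 + 150 = 575
  locker 5: 425 + 75 + 75 = 575
  locker 6: 325 = 325
This matches the lower bound, so 6 is optimal.

6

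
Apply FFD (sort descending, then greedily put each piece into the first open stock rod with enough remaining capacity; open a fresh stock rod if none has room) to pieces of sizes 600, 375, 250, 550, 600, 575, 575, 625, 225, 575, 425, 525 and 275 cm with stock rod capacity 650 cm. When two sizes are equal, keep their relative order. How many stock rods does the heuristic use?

Sorted descending: 625, 600, 600, 575, 575, 575, 550, 525, 425, 375, 275, 250, 225.
  625 → stock rod 1 (new)  [load 625/650]
  600 → stock rod 2 (new)  [load 600/650]
  600 → stock rod 3 (new)  [load 600/650]
  575 → stock rod 4 (new)  [load 575/650]
  575 → stock rod 5 (new)  [load 575/650]
  575 → stock rod 6 (new)  [load 575/650]
  550 → stock rod 7 (new)  [load 550/650]
  525 → stock rod 8 (new)  [load 525/650]
  425 → stock rod 9 (new)  [load 425/650]
  375 → stock rod 10 (new)  [load 375/650]
  275 → stock rod 10  [load 650/650]
  250 → stock rod 11 (new)  [load 250/650]
  225 → stock rod 9  [load 650/650]
11 stock rods opened.

11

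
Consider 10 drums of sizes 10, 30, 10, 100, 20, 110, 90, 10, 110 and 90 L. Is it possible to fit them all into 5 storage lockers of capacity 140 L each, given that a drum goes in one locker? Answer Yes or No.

Yes

A valid assignment using 5 storage lockers:
  locker 1: 110 + 30 = 140
  locker 2: 110 + 20 + 10 = 140
  locker 3: 100 + 10 + 10 = 120
  locker 4: 90 = 90
  locker 5: 90 = 90
Every load is within 140 L, so 5 storage lockers suffice.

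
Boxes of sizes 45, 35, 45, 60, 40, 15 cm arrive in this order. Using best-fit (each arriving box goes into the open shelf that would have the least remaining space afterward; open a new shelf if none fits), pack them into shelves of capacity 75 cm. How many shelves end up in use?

  45 → shelf 1 (new)  [load 45/75]
  35 → shelf 2 (new)  [load 35/75]
  45 → shelf 3 (new)  [load 45/75]
  60 → shelf 4 (new)  [load 60/75]
  40 → shelf 2  [load 75/75]
  15 → shelf 4  [load 75/75]
4 shelves opened.

4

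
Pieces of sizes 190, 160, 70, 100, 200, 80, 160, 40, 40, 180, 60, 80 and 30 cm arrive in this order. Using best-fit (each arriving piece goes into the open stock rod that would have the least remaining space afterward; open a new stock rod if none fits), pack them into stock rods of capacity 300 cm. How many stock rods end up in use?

5

  190 → stock rod 1 (new)  [load 190/300]
  160 → stock rod 2 (new)  [load 160/300]
  70 → stock rod 1  [load 260/300]
  100 → stock rod 2  [load 260/300]
  200 → stock rod 3 (new)  [load 200/300]
  80 → stock rod 3  [load 280/300]
  160 → stock rod 4 (new)  [load 160/300]
  40 → stock rod 1  [load 300/300]
  40 → stock rod 2  [load 300/300]
  180 → stock rod 5 (new)  [load 180/300]
  60 → stock rod 5  [load 240/300]
  80 → stock rod 4  [load 240/300]
  30 → stock rod 4  [load 270/300]
5 stock rods opened.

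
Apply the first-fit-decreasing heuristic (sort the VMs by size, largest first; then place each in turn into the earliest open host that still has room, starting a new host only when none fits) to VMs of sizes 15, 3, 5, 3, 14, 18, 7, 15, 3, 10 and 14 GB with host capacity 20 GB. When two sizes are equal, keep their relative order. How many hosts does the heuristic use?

Sorted descending: 18, 15, 15, 14, 14, 10, 7, 5, 3, 3, 3.
  18 → host 1 (new)  [load 18/20]
  15 → host 2 (new)  [load 15/20]
  15 → host 3 (new)  [load 15/20]
  14 → host 4 (new)  [load 14/20]
  14 → host 5 (new)  [load 14/20]
  10 → host 6 (new)  [load 10/20]
  7 → host 6  [load 17/20]
  5 → host 2  [load 20/20]
  3 → host 3  [load 18/20]
  3 → host 4  [load 17/20]
  3 → host 4  [load 20/20]
6 hosts opened.

6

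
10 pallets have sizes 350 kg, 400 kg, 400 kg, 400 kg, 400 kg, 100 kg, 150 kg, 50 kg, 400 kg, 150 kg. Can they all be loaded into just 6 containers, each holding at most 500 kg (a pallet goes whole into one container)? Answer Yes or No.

Total = 2800 kg; ⌈2800/500⌉ = 6.
The bound of 6 does not rule out 6, but exhaustive search shows no assignment into 6 containers of capacity 500 kg exists — the minimum is 7.

No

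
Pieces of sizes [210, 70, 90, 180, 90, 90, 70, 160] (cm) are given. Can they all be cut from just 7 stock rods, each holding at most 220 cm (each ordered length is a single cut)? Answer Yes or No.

Yes

A valid assignment using 6 stock rods:
  stock rod 1: 210 = 210
  stock rod 2: 180 = 180
  stock rod 3: 160 = 160
  stock rod 4: 90 + 90 = 180
  stock rod 5: 90 + 70 = 160
  stock rod 6: 70 = 70
That uses only 6 ≤ 7, so 7 stock rods are enough.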